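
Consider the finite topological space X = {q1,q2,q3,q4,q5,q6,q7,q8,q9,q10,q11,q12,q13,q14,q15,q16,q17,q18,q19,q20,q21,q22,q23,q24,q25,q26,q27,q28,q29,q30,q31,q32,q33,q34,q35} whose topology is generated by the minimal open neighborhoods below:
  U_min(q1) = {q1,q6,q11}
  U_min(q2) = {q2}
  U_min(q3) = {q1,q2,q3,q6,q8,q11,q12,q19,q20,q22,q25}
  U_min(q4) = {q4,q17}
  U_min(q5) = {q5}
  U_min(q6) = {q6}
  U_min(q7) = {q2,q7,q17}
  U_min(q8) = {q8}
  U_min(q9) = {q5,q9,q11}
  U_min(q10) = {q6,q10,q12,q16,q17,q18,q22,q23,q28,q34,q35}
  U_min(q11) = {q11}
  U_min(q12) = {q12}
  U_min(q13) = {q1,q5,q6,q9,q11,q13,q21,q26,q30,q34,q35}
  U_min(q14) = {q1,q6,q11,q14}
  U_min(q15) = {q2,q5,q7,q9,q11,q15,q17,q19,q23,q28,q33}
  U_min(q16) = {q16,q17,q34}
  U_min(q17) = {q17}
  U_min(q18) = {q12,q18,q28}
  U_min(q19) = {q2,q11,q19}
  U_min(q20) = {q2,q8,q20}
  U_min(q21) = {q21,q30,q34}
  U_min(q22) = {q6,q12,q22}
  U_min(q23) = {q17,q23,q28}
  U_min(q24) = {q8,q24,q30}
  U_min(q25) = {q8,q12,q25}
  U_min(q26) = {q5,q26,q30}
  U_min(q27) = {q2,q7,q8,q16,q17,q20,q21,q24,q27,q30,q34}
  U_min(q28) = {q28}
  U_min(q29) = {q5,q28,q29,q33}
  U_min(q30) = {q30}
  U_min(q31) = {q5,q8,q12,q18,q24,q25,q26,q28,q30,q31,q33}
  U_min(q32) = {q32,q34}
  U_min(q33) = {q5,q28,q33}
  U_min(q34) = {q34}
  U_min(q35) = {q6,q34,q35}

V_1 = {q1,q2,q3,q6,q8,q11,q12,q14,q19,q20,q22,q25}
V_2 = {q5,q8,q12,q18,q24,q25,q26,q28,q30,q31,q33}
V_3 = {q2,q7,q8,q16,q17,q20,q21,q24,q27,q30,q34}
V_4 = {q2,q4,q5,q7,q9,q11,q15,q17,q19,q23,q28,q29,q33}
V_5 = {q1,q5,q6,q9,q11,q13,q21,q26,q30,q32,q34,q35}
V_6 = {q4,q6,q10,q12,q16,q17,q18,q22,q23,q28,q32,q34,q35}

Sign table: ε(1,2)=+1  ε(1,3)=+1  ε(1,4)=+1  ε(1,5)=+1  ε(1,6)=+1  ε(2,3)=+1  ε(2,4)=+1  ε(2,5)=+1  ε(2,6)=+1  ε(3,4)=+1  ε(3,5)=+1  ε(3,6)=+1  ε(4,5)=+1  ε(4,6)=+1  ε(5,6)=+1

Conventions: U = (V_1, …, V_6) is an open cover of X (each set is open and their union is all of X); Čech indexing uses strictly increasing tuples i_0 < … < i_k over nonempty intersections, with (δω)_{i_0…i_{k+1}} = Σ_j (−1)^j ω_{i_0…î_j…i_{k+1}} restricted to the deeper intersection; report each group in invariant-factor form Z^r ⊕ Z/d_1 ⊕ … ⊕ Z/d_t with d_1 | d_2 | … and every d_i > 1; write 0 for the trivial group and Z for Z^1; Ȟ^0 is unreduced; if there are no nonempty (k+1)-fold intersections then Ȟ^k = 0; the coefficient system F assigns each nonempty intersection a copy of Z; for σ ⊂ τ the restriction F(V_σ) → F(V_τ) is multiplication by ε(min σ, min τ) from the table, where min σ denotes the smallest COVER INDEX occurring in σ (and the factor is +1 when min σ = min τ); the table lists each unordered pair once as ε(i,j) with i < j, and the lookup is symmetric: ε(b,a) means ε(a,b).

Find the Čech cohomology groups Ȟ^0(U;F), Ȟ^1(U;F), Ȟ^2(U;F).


cover nerve:
  V12={q8,q12,q25} V13={q2,q8,q20} V14={q2,q11,q19} V15={q1,q6,q11} V16={q6,q12,q22} V23={q8,q24,q30} V24={q5,q28,q33} V25={q5,q26,q30} V26={q12,q18,q28} V34={q2,q7,q17} V35={q21,q30,q34} V36={q16,q17,q34} V45={q5,q9,q11} V46={q4,q17,q23,q28} V56={q6,q32,q34,q35}
  V123={q8} V126={q12} V134={q2} V145={q11} V156={q6} V235={q30} V245={q5} V246={q28} V346={q17} V356={q34}
C dims 6,15,10; δ0: rk 5, SNF 1^5; δ1: rk 10, SNF 1^9·2
Ȟ^0: (6−5)−0=1 ⇒ Z
Ȟ^1: (15−10)−5=0 ⇒ 0
Ȟ^2: (10−0)−10=0 plus torsion [2] ⇒ Z/2

Ȟ^0 ≅ Z, Ȟ^1 ≅ 0, Ȟ^2 ≅ Z/2


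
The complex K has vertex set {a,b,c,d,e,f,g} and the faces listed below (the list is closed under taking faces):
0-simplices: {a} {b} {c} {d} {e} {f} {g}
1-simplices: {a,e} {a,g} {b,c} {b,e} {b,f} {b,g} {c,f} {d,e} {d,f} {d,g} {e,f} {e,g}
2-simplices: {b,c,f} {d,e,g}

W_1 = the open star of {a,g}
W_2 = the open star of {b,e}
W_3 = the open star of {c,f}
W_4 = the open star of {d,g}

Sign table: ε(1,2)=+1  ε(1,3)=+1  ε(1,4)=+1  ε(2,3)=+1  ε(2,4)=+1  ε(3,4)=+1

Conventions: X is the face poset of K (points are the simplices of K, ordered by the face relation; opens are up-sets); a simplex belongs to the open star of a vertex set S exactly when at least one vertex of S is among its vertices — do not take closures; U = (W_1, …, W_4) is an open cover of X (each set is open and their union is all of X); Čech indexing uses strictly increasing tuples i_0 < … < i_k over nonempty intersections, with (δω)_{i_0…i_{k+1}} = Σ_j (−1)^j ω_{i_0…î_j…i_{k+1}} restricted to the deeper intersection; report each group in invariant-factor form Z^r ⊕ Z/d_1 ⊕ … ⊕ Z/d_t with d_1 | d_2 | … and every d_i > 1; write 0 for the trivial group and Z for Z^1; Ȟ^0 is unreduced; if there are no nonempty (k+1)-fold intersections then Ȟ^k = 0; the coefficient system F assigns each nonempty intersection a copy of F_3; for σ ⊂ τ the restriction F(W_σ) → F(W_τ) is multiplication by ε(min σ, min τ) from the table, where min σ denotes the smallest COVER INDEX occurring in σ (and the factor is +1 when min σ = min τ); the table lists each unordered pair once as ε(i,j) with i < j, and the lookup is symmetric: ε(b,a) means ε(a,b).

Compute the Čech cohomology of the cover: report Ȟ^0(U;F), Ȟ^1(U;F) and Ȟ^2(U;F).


Ȟ^0(U;F) ≅ Z/3; Ȟ^1(U;F) ≅ Z/3; Ȟ^2(U;F) ≅ 0

nonempty overlaps:
  W1={{a},{g},{a,e},{a,g},{b,g},{d,g},{e,g},{d,e,g}} W2={{b},{e},{a,e},{b,c},{b,e},{b,f},{b,g},{d,e},{e,f},{e,g},{b,c,f},{d,e,g}} W3={{c},{f},{b,c},{b,f},{c,f},{d,f},{e,f},{b,c,f}} W4={{d},{g},{a,g},{b,g},{d,e},{d,f},{d,g},{e,g},{d,e,g}}
  W12={{a,e},{b,g},{e,g},{d,e,g}} W14={{g},{a,g},{b,g},{d,g},{e,g},{d,e,g}} W23={{b,c},{b,f},{e,f},{b,c,f}} W24={{b,g},{d,e},{e,g},{d,e,g}} W34={{d,f}}
  W124={{b,g},{e,g},{d,e,g}}
C dims 4,5,1; δ0: rk_F3 3; δ1: rk_F3 1
degree 0: 4−3−0 = 1 → Ȟ^0 ≅ Z/3
degree 1: 5−1−3 = 1 → Ȟ^1 ≅ Z/3
degree 2: 1−0−1 = 0 → Ȟ^2 ≅ 0


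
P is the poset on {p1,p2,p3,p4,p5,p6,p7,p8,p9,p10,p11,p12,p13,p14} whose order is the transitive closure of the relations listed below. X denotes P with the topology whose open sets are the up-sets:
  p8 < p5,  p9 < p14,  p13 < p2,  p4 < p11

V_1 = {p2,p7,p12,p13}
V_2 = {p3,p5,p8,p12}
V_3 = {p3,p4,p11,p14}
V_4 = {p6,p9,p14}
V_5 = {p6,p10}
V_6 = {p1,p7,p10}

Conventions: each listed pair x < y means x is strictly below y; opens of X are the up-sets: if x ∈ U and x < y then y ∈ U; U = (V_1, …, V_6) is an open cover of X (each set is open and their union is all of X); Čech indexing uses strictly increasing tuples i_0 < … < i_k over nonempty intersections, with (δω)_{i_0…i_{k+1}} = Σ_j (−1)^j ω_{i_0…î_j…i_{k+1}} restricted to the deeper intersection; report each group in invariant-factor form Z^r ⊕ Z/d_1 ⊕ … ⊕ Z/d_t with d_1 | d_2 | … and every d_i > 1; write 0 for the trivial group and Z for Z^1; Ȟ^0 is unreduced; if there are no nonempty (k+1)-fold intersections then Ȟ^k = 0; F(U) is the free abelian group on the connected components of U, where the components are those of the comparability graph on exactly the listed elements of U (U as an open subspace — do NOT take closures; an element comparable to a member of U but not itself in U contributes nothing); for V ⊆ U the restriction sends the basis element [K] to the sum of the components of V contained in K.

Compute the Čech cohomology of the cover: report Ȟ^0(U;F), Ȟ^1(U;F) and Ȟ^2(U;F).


nonempty intersections:
  V12={p12} V16={p7} V23={p3} V34={p14} V45={p6} V56={p10}
components per intersection:
  V1: {p2,p13} {p7} {p12}
  V2: {p3} {p5,p8} {p12}
  V3: {p3} {p4,p11} {p14}
  V4: {p6} {p9,p14}
  V5: {p6} {p10}
  V6: {p1} {p7} {p10}
  V12: {p12}
  V16: {p7}
  V23: {p3}
  V34: {p14}
  V45: {p6}
  V56: {p10}
C dims 16,6; δ0: rk 6, SNF 1^6
Ȟ^0: (16−6)−0=10 ⇒ Z^10
Ȟ^1: (6−0)−6=0 ⇒ 0
Ȟ^2: (0−0)−0=0 ⇒ 0

Ȟ^0(U;F) ≅ Z^10; Ȟ^1(U;F) ≅ 0; Ȟ^2(U;F) ≅ 0


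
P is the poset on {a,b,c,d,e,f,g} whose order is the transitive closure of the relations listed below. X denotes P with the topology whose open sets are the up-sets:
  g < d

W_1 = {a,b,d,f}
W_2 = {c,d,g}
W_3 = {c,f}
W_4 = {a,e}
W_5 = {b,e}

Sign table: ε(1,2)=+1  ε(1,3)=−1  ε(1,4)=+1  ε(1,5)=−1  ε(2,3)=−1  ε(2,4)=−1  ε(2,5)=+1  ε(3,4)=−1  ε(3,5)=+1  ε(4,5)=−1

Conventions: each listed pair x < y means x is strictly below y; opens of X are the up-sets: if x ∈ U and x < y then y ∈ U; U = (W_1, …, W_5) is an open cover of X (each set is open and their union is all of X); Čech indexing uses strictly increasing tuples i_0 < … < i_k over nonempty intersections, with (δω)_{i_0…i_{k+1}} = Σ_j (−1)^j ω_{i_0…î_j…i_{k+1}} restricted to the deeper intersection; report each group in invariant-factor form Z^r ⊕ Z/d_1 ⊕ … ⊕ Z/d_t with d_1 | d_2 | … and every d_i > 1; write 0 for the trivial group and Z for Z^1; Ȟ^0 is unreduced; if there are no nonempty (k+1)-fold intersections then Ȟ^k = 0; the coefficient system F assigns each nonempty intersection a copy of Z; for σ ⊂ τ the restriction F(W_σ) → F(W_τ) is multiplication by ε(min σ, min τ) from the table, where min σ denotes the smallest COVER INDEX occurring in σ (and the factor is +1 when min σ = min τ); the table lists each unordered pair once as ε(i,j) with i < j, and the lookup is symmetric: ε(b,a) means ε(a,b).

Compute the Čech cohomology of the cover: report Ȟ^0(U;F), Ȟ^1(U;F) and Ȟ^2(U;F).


Ȟ^0 ≅ Z,  Ȟ^1 ≅ Z^2,  Ȟ^2 ≅ 0

nonempty intersections:
  W12={d} W13={f} W14={a} W15={b} W23={c} W45={e}
C dims 5,6; δ0: rk 4, SNF 1^4
Ȟ^0: (5−4)−0=1 ⇒ Z
Ȟ^1: (6−0)−4=2 ⇒ Z^2
Ȟ^2: (0−0)−0=0 ⇒ 0


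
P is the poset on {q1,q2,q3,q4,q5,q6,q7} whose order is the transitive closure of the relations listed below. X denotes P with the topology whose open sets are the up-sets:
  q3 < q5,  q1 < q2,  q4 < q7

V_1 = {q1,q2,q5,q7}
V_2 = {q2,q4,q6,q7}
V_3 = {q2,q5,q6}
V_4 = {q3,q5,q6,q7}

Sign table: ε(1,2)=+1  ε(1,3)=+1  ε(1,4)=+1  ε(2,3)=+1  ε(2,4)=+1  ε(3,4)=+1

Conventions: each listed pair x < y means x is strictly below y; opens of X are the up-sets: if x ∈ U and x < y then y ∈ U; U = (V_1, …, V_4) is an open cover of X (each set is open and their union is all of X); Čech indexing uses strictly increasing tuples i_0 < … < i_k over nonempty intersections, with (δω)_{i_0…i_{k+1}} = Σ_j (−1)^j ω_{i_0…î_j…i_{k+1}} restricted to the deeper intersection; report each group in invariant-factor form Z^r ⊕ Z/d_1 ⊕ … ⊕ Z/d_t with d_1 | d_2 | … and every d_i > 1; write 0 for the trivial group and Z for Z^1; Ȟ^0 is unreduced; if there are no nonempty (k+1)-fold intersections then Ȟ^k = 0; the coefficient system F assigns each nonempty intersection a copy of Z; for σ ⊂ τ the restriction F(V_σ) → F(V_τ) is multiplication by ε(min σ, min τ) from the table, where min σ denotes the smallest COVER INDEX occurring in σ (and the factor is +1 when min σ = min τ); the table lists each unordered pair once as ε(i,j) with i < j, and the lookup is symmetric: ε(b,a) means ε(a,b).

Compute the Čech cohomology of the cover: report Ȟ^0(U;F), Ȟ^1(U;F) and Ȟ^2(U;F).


Ȟ^0(U;F) ≅ Z, Ȟ^1(U;F) ≅ 0, Ȟ^2(U;F) ≅ Z

cover nerve:
  V12={q2,q7} V13={q2,q5} V14={q5,q7} V23={q2,q6} V24={q6,q7} V34={q5,q6}
  V123={q2} V124={q7} V134={q5} V234={q6}
C dims 4,6,4; δ0: rk 3, SNF 1^3; δ1: rk 3, SNF 1^3
Ȟ^0: (4−3)−0=1 ⇒ Z
Ȟ^1: (6−3)−3=0 ⇒ 0
Ȟ^2: (4−0)−3=1 ⇒ Z


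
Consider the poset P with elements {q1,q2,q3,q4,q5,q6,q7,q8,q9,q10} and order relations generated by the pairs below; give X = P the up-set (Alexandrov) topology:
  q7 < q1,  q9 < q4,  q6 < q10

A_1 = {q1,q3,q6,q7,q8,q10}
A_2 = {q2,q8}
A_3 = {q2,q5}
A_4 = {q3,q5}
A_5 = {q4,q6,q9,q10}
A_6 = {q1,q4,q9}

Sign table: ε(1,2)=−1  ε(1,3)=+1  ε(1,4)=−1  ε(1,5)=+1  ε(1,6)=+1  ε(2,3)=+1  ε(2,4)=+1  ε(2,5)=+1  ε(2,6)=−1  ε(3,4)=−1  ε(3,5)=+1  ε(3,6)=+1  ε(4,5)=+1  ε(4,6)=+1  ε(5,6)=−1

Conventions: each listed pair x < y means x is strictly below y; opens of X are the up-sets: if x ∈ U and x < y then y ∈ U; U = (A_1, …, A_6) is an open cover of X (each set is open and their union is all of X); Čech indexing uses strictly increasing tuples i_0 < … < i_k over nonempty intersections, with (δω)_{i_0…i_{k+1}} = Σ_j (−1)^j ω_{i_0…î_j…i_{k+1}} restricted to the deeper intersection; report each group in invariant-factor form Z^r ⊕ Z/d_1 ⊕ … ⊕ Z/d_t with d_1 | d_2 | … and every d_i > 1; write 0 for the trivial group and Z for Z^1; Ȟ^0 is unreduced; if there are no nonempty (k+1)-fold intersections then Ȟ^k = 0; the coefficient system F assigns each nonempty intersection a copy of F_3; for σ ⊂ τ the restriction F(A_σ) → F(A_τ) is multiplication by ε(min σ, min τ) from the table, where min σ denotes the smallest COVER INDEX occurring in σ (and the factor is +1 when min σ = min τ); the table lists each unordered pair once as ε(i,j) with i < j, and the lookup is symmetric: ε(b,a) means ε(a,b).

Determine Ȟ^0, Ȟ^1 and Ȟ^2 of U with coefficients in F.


cover nerve:
  A12={q8} A14={q3} A15={q6,q10} A16={q1} A23={q2} A34={q5} A56={q4,q9}
C dims 6,7; δ0: rk_F3 6
Ȟ^0: (6−6)−0=0 ⇒ 0
Ȟ^1: (7−0)−6=1 ⇒ Z/3
Ȟ^2: (0−0)−0=0 ⇒ 0

Ȟ^0 = 0,  Ȟ^1 = Z/3,  Ȟ^2 = 0


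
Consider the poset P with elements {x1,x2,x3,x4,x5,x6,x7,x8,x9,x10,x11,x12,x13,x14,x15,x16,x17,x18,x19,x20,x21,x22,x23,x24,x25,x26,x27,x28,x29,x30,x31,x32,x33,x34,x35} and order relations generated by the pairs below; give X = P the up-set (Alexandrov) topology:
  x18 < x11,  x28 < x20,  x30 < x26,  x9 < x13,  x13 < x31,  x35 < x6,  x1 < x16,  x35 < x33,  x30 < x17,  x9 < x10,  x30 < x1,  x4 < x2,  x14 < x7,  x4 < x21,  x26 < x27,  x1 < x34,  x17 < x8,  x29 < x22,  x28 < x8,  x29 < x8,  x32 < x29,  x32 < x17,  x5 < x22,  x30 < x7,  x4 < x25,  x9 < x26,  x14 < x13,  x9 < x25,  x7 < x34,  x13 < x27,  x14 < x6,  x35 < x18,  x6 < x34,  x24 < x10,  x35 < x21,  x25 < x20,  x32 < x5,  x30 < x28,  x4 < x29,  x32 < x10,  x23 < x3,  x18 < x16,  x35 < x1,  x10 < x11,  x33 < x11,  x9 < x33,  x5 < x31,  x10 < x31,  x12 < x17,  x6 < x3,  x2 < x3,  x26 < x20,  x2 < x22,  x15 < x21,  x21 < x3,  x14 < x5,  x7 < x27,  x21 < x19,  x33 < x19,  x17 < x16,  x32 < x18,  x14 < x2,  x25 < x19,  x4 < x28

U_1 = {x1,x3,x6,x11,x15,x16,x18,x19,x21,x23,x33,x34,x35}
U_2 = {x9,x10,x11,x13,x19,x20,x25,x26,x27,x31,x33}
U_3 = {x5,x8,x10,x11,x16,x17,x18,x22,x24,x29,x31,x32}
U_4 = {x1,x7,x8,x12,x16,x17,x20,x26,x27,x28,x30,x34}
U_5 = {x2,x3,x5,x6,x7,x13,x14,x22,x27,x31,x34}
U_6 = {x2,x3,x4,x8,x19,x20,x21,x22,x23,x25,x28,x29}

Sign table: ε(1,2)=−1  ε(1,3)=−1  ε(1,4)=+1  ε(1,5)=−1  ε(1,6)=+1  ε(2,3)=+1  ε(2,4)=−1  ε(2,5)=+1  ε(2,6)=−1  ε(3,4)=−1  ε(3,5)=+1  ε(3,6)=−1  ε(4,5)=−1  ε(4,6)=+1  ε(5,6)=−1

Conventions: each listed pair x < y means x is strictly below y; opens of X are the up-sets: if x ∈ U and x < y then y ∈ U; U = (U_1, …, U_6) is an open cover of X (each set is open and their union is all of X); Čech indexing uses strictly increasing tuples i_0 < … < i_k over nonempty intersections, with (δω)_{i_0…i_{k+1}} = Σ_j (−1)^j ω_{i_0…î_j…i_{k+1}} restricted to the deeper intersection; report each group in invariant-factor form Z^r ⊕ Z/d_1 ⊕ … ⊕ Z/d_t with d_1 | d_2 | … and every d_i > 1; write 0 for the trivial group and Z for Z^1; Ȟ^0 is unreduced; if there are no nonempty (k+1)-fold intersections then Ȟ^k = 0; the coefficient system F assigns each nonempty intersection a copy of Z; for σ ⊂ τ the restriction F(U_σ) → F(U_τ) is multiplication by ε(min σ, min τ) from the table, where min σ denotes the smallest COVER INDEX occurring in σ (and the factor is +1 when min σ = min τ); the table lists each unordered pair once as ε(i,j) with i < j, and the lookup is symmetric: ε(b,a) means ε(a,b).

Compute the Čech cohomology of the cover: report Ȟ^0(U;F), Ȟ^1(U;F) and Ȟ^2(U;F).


nonempty overlaps:
  U12={x11,x19,x33} U13={x11,x16,x18} U14={x1,x16,x34} U15={x3,x6,x34} U16={x3,x19,x21,x23} U23={x10,x11,x31} U24={x20,x26,x27} U25={x13,x27,x31} U26={x19,x20,x25} U34={x8,x16,x17} U35={x5,x22,x31} U36={x8,x22,x29} U45={x7,x27,x34} U46={x8,x20,x28} U56={x2,x3,x22}
  U123={x11} U126={x19} U134={x16} U145={x34} U156={x3} U235={x31} U245={x27} U246={x20} U346={x8} U356={x22}
C dims 6,15,10; δ0: rk 5, SNF 1^5; δ1: rk 10, SNF 1^9·2
degree 0: 6−5−0 = 1 → Ȟ^0 ≅ Z
degree 1: 15−10−5 = 0 → Ȟ^1 ≅ 0
degree 2: 10−0−10 = 0 plus torsion [2] → Ȟ^2 ≅ Z/2

Ȟ^0 ≅ Z, Ȟ^1 ≅ 0, Ȟ^2 ≅ Z/2


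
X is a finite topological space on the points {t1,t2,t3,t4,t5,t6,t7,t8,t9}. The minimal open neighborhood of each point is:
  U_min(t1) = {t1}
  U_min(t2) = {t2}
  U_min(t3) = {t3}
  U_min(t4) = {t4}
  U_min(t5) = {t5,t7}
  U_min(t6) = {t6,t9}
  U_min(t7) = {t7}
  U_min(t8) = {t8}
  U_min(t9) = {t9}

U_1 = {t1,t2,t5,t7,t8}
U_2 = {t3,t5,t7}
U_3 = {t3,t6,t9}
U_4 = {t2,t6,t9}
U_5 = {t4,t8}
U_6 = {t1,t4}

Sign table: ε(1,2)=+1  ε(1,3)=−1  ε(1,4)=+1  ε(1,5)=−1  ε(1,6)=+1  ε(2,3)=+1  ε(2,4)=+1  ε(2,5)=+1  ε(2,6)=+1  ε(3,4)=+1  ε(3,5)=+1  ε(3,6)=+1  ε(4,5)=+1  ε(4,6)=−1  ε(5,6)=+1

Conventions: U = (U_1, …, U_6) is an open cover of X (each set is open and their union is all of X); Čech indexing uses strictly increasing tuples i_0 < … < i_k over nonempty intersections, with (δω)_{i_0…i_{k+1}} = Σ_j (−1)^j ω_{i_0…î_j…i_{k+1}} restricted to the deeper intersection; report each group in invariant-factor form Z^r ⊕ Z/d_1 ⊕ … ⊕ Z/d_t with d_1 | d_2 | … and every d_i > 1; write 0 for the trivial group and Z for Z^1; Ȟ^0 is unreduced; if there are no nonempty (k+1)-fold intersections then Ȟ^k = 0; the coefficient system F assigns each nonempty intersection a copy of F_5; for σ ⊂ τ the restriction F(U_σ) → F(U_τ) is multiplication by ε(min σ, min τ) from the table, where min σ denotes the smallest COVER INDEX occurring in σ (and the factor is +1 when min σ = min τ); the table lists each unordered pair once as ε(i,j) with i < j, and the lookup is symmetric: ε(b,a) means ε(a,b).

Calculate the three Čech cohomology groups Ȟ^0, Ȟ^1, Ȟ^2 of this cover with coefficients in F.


Ȟ^0(U;F) ≅ 0, Ȟ^1(U;F) ≅ Z/5 and Ȟ^2(U;F) ≅ 0

intersection data:
  U12={t5,t7} U14={t2} U15={t8} U16={t1} U23={t3} U34={t6,t9} U56={t4}
C dims 6,7; δ0: rk_F5 6
Ȟ^0 = (6 − 6) − 0 = 0, so Ȟ^0 ≅ 0
Ȟ^1 = (7 − 0) − 6 = 1, so Ȟ^1 ≅ Z/5
Ȟ^2 = (0 − 0) − 0 = 0, so Ȟ^2 ≅ 0


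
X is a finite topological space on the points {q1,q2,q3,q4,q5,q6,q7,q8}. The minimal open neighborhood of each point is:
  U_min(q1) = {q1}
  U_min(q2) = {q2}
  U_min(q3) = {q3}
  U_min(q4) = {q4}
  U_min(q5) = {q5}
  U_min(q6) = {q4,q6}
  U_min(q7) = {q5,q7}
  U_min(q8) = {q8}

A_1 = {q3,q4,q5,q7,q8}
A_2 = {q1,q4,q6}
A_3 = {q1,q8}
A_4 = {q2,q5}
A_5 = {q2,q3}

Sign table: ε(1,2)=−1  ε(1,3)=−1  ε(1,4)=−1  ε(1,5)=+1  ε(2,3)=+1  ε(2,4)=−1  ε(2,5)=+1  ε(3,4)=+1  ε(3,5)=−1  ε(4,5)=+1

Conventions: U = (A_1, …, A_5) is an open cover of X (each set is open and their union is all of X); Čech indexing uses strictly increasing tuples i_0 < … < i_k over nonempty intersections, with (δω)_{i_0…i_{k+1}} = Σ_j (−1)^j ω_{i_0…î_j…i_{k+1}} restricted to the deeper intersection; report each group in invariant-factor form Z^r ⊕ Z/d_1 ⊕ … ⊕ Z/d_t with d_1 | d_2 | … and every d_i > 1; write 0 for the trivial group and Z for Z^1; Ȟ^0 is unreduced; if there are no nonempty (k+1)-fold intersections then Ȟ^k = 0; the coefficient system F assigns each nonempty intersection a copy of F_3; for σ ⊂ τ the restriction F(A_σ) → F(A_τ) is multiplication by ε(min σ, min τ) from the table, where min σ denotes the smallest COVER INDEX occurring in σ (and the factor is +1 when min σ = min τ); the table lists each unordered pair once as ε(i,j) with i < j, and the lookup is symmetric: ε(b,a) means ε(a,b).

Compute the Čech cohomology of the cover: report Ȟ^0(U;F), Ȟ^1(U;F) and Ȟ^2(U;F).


nonempty intersections:
  A12={q4} A13={q8} A14={q5} A15={q3} A23={q1} A45={q2}
C dims 5,6; δ0: rk_F3 5
Ȟ^0: (5−5)−0=0 ⇒ 0
Ȟ^1: (6−0)−5=1 ⇒ Z/3
Ȟ^2: (0−0)−0=0 ⇒ 0

Ȟ^0 = 0, Ȟ^1 = Z/3, Ȟ^2 = 0


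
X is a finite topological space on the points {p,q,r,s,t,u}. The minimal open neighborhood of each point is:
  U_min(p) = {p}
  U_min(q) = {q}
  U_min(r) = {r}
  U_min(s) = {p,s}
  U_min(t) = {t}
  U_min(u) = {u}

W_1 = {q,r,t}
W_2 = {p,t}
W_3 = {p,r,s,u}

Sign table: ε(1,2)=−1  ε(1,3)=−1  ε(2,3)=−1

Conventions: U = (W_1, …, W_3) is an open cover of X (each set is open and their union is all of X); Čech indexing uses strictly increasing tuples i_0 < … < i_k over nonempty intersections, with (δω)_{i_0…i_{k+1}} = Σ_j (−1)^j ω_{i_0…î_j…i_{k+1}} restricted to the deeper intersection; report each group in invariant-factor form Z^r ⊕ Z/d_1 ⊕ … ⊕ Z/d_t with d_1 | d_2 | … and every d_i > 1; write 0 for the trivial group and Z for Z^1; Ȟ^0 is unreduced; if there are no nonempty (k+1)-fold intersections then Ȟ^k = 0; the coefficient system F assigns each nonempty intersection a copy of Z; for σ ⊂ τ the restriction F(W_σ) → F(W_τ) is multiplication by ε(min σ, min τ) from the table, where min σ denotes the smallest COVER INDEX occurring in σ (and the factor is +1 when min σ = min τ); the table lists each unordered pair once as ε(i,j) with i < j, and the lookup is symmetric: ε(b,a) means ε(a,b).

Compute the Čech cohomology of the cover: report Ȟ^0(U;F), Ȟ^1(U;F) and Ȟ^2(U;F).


Ȟ^0 ≅ 0, Ȟ^1 ≅ Z/2, Ȟ^2 ≅ 0

cover nerve:
  W12={t} W13={r} W23={p}
C dims 3,3; δ0: rk 3, SNF 1^2·2
Ȟ^0: (3−3)−0=0 ⇒ 0
Ȟ^1: (3−0)−3=0 plus torsion [2] ⇒ Z/2
Ȟ^2: (0−0)−0=0 ⇒ 0


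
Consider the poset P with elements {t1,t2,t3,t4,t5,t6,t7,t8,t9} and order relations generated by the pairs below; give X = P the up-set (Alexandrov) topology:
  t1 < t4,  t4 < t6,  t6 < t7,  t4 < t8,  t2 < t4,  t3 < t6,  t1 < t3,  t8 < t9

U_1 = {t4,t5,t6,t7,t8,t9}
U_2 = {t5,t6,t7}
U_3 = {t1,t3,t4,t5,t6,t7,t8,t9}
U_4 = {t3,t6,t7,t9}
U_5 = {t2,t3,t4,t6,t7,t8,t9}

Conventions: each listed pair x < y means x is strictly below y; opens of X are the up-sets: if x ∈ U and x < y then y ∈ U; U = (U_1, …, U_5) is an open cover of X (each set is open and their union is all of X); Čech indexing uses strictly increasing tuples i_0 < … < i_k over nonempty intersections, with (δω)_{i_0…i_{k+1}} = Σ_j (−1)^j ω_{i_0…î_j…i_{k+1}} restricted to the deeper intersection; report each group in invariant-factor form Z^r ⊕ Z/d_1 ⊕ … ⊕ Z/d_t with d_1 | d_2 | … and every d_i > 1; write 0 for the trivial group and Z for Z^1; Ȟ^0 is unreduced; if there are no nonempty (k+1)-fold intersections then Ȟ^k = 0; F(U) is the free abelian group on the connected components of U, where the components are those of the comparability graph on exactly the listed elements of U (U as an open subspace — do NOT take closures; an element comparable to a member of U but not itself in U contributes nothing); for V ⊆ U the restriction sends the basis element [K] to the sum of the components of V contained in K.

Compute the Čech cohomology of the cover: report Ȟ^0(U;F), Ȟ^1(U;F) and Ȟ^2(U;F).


nerve of the cover:
  U12={t5,t6,t7} U13={t4,t5,t6,t7,t8,t9} U14={t6,t7,t9} U15={t4,t6,t7,t8,t9} U23={t5,t6,t7} U24={t6,t7} U25={t6,t7} U34={t3,t6,t7,t9} U35={t3,t4,t6,t7,t8,t9} U45={t3,t6,t7,t9}
  U123={t5,t6,t7} U124={t6,t7} U125={t6,t7} U134={t6,t7,t9} U135={t4,t6,t7,t8,t9} U145={t6,t7,t9} U234={t6,t7} U235={t6,t7} U245={t6,t7} U345={t3,t6,t7,t9}
  U1234={t6,t7} U1235={t6,t7} U1245={t6,t7} U1345={t6,t7,t9} U2345={t6,t7}
  U12345={t6,t7}
components per intersection:
  U1: {t4,t6,t7,t8,t9} {t5}
  U2: {t5} {t6,t7}
  U3: {t1,t3,t4,t6,t7,t8,t9} {t5}
  U4: {t3,t6,t7} {t9}
  U5: {t2,t3,t4,t6,t7,t8,t9}
  U12: {t5} {t6,t7}
  U13: {t4,t6,t7,t8,t9} {t5}
  U14: {t6,t7} {t9}
  U15: {t4,t6,t7,t8,t9}
  U23: {t5} {t6,t7}
  U24: {t6,t7}
  U25: {t6,t7}
  U34: {t3,t6,t7} {t9}
  U35: {t3,t4,t6,t7,t8,t9}
  U45: {t3,t6,t7} {t9}
  U123: {t5} {t6,t7}
  U124: {t6,t7}
  U125: {t6,t7}
  U134: {t6,t7} {t9}
  U135: {t4,t6,t7,t8,t9}
  U145: {t6,t7} {t9}
  U234: {t6,t7}
  U235: {t6,t7}
  U245: {t6,t7}
  U345: {t3,t6,t7} {t9}
  U1234: {t6,t7}
  U1235: {t6,t7}
  U1245: {t6,t7}
  U1345: {t6,t7} {t9}
  U2345: {t6,t7}
  U12345: {t6,t7}
C dims 9,16,14,6; δ0: rk 7, SNF 1^7; δ1: rk 9, SNF 1^9; δ2: rk 5, SNF 1^5
Ȟ^0 = (9 − 7) − 0 = 2, so Ȟ^0 ≅ Z^2
Ȟ^1 = (16 − 9) − 7 = 0, so Ȟ^1 ≅ 0
Ȟ^2 = (14 − 5) − 9 = 0, so Ȟ^2 ≅ 0

Ȟ^0 ≅ Z^2, Ȟ^1 ≅ 0, Ȟ^2 ≅ 0


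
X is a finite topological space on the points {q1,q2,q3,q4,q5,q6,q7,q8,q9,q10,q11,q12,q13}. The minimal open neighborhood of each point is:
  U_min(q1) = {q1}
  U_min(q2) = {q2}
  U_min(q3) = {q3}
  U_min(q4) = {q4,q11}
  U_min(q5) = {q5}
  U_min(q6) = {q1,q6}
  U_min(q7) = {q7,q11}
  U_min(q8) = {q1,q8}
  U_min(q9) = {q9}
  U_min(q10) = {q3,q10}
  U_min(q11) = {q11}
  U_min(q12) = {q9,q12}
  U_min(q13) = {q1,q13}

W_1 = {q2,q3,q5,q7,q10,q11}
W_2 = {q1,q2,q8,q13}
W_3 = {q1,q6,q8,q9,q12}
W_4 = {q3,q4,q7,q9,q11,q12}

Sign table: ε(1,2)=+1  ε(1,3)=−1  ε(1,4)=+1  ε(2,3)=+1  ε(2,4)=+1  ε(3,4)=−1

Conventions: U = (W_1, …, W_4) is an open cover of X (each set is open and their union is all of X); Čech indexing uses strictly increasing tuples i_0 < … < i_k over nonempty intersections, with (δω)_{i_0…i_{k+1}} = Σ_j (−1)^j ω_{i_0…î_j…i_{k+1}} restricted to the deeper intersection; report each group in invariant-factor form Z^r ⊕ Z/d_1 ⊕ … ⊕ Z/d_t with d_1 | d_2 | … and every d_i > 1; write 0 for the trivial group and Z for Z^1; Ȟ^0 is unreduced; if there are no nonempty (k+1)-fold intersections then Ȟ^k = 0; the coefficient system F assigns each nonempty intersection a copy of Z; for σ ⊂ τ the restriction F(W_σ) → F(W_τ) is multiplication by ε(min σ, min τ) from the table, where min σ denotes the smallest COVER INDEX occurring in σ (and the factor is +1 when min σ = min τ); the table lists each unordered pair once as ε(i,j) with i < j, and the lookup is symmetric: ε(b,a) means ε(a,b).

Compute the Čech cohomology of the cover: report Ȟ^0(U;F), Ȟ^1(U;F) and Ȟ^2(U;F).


intersection data:
  W12={q2} W14={q3,q7,q11} W23={q1,q8} W34={q9,q12}
C dims 4,4; δ0: rk 4, SNF 1^3·2
Ȟ^0 = (4 − 4) − 0 = 0, so Ȟ^0 ≅ 0
Ȟ^1 = (4 − 0) − 4 = 0 plus torsion [2], so Ȟ^1 ≅ Z/2
Ȟ^2 = (0 − 0) − 0 = 0, so Ȟ^2 ≅ 0

Ȟ^0(U;F) ≅ 0,  Ȟ^1(U;F) ≅ Z/2,  Ȟ^2(U;F) ≅ 0


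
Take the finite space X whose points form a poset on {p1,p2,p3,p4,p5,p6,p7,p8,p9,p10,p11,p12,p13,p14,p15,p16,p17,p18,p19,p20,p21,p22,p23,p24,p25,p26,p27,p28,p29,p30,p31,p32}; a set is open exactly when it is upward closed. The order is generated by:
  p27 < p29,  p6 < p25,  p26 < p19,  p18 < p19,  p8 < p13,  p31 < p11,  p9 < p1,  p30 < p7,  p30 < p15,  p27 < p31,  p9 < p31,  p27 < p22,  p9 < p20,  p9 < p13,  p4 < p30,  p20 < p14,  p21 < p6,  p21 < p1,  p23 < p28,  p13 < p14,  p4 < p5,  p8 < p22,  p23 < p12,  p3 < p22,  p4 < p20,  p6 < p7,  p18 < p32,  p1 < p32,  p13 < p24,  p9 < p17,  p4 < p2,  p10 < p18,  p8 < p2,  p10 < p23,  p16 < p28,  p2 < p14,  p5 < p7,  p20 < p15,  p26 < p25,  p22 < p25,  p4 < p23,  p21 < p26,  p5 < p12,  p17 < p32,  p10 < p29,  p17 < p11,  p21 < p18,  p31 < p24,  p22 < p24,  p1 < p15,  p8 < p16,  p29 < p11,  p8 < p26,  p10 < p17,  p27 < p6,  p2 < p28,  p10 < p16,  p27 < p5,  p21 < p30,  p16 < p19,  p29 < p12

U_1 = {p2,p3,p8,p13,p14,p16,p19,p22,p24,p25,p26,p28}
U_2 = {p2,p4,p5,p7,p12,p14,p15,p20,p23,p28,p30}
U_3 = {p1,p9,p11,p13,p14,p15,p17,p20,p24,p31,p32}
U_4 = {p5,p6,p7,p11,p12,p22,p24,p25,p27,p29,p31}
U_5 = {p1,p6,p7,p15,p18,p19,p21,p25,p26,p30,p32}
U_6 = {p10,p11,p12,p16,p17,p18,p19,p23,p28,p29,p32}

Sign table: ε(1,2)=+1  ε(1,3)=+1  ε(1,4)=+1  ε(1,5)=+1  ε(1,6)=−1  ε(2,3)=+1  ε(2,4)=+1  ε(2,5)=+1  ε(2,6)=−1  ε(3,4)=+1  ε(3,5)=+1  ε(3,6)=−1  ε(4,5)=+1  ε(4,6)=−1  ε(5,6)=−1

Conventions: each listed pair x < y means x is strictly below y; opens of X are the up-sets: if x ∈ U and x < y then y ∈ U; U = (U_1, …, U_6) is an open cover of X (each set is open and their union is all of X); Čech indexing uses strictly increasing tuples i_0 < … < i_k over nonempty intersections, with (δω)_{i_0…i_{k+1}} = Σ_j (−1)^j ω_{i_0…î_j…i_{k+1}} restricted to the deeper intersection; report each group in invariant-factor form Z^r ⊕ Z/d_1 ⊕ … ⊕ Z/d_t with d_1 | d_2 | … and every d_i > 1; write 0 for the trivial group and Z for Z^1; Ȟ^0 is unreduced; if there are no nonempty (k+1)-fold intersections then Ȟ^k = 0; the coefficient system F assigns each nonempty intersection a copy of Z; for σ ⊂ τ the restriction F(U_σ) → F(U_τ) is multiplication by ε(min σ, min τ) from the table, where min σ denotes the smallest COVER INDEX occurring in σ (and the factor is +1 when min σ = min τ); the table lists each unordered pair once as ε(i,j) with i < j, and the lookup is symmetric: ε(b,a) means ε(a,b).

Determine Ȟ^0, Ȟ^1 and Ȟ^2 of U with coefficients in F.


Ȟ^0 ≅ Z; Ȟ^1 ≅ 0; Ȟ^2 ≅ Z/2

intersection data:
  U12={p2,p14,p28} U13={p13,p14,p24} U14={p22,p24,p25} U15={p19,p25,p26} U16={p16,p19,p28} U23={p14,p15,p20} U24={p5,p7,p12} U25={p7,p15,p30} U26={p12,p23,p28} U34={p11,p24,p31} U35={p1,p15,p32} U36={p11,p17,p32} U45={p6,p7,p25} U46={p11,p12,p29} U56={p18,p19,p32}
  U123={p14} U126={p28} U134={p24} U145={p25} U156={p19} U235={p15} U245={p7} U246={p12} U346={p11} U356={p32}
C dims 6,15,10; δ0: rk 5, SNF 1^5; δ1: rk 10, SNF 1^9·2
Ȟ^0 = (6 − 5) − 0 = 1, so Ȟ^0 ≅ Z
Ȟ^1 = (15 − 10) − 5 = 0, so Ȟ^1 ≅ 0
Ȟ^2 = (10 − 0) − 10 = 0 plus torsion [2], so Ȟ^2 ≅ Z/2


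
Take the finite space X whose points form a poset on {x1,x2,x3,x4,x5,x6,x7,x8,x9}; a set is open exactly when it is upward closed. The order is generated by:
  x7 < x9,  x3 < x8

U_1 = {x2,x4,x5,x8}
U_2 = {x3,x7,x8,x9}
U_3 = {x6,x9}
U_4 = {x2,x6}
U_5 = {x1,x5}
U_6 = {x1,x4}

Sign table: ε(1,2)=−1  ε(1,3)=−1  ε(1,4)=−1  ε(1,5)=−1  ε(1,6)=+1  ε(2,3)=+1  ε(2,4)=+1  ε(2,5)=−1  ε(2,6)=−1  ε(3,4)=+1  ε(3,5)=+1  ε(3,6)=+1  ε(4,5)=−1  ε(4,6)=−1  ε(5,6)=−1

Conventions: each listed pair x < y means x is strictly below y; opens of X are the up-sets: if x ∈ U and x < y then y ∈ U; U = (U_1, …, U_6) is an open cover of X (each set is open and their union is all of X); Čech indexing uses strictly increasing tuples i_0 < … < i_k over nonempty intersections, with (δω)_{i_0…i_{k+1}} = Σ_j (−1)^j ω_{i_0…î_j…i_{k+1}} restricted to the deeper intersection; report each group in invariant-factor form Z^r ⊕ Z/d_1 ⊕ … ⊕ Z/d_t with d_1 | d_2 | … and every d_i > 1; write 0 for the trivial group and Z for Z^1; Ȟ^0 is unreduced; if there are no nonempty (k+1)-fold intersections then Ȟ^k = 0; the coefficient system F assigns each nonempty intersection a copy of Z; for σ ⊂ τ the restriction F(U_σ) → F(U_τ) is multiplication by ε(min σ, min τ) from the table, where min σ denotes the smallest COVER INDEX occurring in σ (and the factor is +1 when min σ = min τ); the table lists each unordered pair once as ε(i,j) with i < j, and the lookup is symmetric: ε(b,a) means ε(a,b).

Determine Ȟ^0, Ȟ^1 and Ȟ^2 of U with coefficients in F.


Ȟ^0(U;F) ≅ Z, Ȟ^1(U;F) ≅ Z^2 and Ȟ^2(U;F) ≅ 0

nonempty overlaps:
  U12={x8} U14={x2} U15={x5} U16={x4} U23={x9} U34={x6} U56={x1}
C dims 6,7; δ0: rk 5, SNF 1^5
degree 0: 6−5−0 = 1 → Ȟ^0 ≅ Z
degree 1: 7−0−5 = 2 → Ȟ^1 ≅ Z^2
degree 2: 0−0−0 = 0 → Ȟ^2 ≅ 0


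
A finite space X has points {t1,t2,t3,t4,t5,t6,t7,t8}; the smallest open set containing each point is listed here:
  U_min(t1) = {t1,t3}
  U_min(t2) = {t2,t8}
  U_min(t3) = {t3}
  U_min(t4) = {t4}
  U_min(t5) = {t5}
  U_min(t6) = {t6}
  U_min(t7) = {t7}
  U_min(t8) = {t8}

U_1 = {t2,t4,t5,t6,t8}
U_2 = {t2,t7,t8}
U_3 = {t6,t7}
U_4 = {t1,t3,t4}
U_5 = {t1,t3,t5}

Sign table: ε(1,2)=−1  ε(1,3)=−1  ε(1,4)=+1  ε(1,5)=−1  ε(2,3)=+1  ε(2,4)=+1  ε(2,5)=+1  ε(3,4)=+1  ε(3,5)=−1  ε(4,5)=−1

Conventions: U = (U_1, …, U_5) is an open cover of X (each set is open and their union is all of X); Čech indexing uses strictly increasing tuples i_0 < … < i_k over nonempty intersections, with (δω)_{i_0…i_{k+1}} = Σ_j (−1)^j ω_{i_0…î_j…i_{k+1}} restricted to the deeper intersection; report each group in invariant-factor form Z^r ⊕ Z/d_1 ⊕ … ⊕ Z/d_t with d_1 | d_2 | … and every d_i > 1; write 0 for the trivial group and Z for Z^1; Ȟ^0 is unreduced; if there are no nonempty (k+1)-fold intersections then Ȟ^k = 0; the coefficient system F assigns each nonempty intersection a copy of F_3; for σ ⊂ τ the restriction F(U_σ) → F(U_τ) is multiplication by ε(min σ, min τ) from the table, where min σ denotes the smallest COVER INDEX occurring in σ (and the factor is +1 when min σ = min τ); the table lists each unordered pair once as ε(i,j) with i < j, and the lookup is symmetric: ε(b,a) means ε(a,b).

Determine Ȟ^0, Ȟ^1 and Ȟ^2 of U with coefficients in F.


intersection data:
  U12={t2,t8} U13={t6} U14={t4} U15={t5} U23={t7} U45={t1,t3}
C dims 5,6; δ0: rk_F3 4
Ȟ^0 = (5 − 4) − 0 = 1, so Ȟ^0 ≅ Z/3
Ȟ^1 = (6 − 0) − 4 = 2, so Ȟ^1 ≅ Z/3 ⊕ Z/3
Ȟ^2 = (0 − 0) − 0 = 0, so Ȟ^2 ≅ 0

Ȟ^0(U;F) ≅ Z/3,  Ȟ^1(U;F) ≅ Z/3 ⊕ Z/3,  Ȟ^2(U;F) ≅ 0


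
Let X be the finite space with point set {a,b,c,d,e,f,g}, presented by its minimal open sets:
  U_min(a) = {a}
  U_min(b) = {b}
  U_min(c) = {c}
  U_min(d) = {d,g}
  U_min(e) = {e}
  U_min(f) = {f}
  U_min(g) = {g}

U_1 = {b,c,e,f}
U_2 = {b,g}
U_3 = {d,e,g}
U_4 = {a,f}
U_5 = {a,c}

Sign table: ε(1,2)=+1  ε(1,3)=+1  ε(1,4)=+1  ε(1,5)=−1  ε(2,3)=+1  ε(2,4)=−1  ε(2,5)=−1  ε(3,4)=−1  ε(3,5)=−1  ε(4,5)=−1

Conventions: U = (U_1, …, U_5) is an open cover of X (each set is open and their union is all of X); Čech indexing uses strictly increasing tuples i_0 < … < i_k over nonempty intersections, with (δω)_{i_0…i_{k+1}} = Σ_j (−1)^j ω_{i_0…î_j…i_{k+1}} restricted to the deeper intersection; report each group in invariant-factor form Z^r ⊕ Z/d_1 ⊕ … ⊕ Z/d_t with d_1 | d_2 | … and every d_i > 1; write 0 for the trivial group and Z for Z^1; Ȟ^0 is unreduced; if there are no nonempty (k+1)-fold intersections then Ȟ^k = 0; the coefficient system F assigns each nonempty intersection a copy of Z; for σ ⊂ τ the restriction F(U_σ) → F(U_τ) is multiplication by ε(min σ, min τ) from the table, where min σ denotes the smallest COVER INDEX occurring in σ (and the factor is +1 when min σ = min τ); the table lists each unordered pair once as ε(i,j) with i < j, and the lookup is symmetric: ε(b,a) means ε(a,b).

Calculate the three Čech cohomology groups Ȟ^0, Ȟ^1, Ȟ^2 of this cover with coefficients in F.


Ȟ^0 ≅ Z, Ȟ^1 ≅ Z^2 and Ȟ^2 ≅ 0

nonempty overlaps:
  U12={b} U13={e} U14={f} U15={c} U23={g} U45={a}
C dims 5,6; δ0: rk 4, SNF 1^4
degree 0: 5−4−0 = 1 → Ȟ^0 ≅ Z
degree 1: 6−0−4 = 2 → Ȟ^1 ≅ Z^2
degree 2: 0−0−0 = 0 → Ȟ^2 ≅ 0


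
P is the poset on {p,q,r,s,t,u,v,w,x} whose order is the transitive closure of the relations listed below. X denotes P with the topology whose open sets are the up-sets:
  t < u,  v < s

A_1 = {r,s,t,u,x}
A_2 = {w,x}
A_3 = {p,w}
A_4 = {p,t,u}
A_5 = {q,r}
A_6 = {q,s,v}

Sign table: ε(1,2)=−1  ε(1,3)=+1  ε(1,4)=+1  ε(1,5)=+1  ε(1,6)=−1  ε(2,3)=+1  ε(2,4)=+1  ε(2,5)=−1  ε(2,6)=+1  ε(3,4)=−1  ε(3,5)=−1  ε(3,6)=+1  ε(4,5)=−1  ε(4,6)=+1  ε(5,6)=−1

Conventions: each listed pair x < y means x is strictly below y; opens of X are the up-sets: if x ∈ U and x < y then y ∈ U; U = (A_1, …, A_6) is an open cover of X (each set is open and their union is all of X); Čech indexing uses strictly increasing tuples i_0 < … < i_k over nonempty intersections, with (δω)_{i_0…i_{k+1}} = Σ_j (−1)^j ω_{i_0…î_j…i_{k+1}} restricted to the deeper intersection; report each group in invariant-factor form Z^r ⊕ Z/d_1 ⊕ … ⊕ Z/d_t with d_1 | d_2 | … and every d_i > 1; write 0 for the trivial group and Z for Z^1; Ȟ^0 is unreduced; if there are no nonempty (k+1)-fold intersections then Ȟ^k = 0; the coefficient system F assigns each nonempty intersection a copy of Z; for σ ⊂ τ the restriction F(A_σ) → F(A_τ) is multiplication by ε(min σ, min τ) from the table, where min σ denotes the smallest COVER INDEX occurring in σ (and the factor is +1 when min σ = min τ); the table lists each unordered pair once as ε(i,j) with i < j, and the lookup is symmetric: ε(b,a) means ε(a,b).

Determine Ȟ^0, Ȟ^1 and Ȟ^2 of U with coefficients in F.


nonempty intersections:
  A12={x} A14={t,u} A15={r} A16={s} A23={w} A34={p} A56={q}
C dims 6,7; δ0: rk 5, SNF 1^5
Ȟ^0: (6−5)−0=1 ⇒ Z
Ȟ^1: (7−0)−5=2 ⇒ Z^2
Ȟ^2: (0−0)−0=0 ⇒ 0

Ȟ^0 = Z, Ȟ^1 = Z^2 and Ȟ^2 = 0


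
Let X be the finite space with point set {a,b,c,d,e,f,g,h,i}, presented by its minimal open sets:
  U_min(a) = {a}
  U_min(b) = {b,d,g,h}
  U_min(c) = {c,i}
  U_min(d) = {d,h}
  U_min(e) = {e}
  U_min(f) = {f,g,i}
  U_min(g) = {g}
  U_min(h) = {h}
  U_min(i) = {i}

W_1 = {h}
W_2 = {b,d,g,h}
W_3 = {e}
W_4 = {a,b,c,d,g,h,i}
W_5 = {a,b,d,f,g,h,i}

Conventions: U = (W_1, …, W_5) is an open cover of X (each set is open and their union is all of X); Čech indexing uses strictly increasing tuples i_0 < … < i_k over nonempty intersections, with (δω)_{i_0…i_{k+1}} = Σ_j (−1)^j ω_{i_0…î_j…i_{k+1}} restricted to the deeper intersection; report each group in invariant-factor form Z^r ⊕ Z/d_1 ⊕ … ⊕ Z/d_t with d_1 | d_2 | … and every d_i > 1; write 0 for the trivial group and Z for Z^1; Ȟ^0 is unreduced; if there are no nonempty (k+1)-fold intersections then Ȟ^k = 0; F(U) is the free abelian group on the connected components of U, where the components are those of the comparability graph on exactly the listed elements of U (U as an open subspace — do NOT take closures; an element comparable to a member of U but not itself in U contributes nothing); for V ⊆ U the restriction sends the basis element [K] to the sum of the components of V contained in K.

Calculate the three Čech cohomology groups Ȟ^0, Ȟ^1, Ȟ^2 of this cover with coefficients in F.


intersection data:
  W12={h} W14={h} W15={h} W24={b,d,g,h} W25={b,d,g,h} W45={a,b,d,g,h,i}
  W124={h} W125={h} W145={h} W245={b,d,g,h}
  W1245={h}
components per intersection:
  W1: {h}
  W2: {b,d,g,h}
  W3: {e}
  W4: {a} {b,d,g,h} {c,i}
  W5: {a} {b,d,f,g,h,i}
  W12: {h}
  W14: {h}
  W15: {h}
  W24: {b,d,g,h}
  W25: {b,d,g,h}
  W45: {a} {b,d,g,h} {i}
  W124: {h}
  W125: {h}
  W145: {h}
  W245: {b,d,g,h}
  W1245: {h}
C dims 8,8,4,1; δ0: rk 5, SNF 1^5; δ1: rk 3, SNF 1^3; δ2: rk 1, SNF 1^1
Ȟ^0 = (8 − 5) − 0 = 3, so Ȟ^0 ≅ Z^3
Ȟ^1 = (8 − 3) − 5 = 0, so Ȟ^1 ≅ 0
Ȟ^2 = (4 − 1) − 3 = 0, so Ȟ^2 ≅ 0

Ȟ^0 ≅ Z^3; Ȟ^1 ≅ 0; Ȟ^2 ≅ 0


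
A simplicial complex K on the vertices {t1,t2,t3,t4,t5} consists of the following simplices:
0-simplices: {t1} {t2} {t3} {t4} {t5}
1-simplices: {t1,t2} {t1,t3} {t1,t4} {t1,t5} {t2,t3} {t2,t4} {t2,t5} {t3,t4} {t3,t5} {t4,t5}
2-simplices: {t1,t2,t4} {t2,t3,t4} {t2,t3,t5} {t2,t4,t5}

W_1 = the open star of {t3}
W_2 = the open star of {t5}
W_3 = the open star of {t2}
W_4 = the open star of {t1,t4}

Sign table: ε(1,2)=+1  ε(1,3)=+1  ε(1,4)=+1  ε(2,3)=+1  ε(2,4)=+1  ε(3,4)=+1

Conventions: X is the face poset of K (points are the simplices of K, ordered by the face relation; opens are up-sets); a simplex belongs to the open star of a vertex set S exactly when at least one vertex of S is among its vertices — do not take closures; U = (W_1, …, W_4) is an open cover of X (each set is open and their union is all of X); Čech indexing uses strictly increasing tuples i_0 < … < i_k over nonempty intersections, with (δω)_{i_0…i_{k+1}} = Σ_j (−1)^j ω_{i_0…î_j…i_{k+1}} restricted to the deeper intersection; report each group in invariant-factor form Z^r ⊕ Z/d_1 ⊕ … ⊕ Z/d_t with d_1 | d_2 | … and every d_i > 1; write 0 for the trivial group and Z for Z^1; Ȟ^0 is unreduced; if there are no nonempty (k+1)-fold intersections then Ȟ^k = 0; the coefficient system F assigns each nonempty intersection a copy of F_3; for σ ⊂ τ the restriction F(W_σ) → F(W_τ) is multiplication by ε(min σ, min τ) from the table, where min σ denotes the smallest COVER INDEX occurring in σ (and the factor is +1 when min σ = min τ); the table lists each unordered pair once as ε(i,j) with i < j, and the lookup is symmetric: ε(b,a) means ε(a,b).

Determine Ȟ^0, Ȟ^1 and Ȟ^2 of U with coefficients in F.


Ȟ^0 = Z/3,  Ȟ^1 = 0,  Ȟ^2 = 0

nerve of the cover:
  W1={{t3},{t1,t3},{t2,t3},{t3,t4},{t3,t5},{t2,t3,t4},{t2,t3,t5}} W2={{t5},{t1,t5},{t2,t5},{t3,t5},{t4,t5},{t2,t3,t5},{t2,t4,t5}} W3={{t2},{t1,t2},{t2,t3},{t2,t4},{t2,t5},{t1,t2,t4},{t2,t3,t4},{t2,t3,t5},{t2,t4,t5}} W4={{t1},{t4},{t1,t2},{t1,t3},{t1,t4},{t1,t5},{t2,t4},{t3,t4},{t4,t5},{t1,t2,t4},{t2,t3,t4},{t2,t4,t5}}
  W12={{t3,t5},{t2,t3,t5}} W13={{t2,t3},{t2,t3,t4},{t2,t3,t5}} W14={{t1,t3},{t3,t4},{t2,t3,t4}} W23={{t2,t5},{t2,t3,t5},{t2,t4,t5}} W24={{t1,t5},{t4,t5},{t2,t4,t5}} W34={{t1,t2},{t2,t4},{t1,t2,t4},{t2,t3,t4},{t2,t4,t5}}
  W123={{t2,t3,t5}} W134={{t2,t3,t4}} W234={{t2,t4,t5}}
C dims 4,6,3; δ0: rk_F3 3; δ1: rk_F3 3
Ȟ^0 = (4 − 3) − 0 = 1, so Ȟ^0 ≅ Z/3
Ȟ^1 = (6 − 3) − 3 = 0, so Ȟ^1 ≅ 0
Ȟ^2 = (3 − 0) − 3 = 0, so Ȟ^2 ≅ 0
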